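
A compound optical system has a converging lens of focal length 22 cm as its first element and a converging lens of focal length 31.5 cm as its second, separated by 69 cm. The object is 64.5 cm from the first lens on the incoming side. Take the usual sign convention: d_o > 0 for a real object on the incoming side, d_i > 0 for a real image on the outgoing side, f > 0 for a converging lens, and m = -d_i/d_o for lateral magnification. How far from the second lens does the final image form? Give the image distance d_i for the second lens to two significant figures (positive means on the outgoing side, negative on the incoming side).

270 cm

First lens: d_i1 = 1/(1/22 - 1/64.5) = 33.388 cm.
The intermediate image is 33.388 cm to the right of lens 1, so d_o2 = L - d_i1 = 69 - 33.388 = 35.612 cm.
Second lens: d_i2 = 1/(1/31.5 - 1/(35.612)) = 272.820 cm.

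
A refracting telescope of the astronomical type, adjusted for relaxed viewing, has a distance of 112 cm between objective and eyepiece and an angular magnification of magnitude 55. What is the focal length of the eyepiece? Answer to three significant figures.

In normal adjustment the tube length equals f_obj + f_eye and |M| = f_obj/f_eye.
So f_obj = 55 f_eye and 55 f_eye + f_eye = 112 cm, giving f_eye = 112/56 = 2.000 cm and f_obj = 110.000 cm.

2.00 cm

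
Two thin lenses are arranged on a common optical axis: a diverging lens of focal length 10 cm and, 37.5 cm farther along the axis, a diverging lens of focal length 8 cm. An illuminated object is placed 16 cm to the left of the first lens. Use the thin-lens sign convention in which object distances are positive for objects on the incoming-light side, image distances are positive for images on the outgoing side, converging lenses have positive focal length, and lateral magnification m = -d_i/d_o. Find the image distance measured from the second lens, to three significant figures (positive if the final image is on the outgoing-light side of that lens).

First lens: d_i1 = 1/(1/(-10) - 1/16) = -6.154 cm.
The intermediate image is virtual, 6.154 cm to the left of lens 1, so d_o2 = L - d_i1 = 37.5 - (-6.154) = 43.654 cm.
Second lens: d_i2 = 1/(1/(-8) - 1/(43.654)) = -6.761 cm.

-6.76 cm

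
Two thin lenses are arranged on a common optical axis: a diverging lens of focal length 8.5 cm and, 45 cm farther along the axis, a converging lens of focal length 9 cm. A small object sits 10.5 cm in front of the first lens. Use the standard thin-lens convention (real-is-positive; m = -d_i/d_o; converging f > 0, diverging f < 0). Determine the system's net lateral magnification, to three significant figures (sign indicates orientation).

-0.0989

Lens 1: 1/d_i1 = 1/f_1 - 1/d_o1 = 1/(-8.5) - 1/10.5 = -0.21289 cm^-1, so d_i1 = -4.697 cm.
m_1 = -(-4.697)/10.5 = 0.4474.
With d_i1 < 0 the first image is virtual and lies on the object side; the object distance for lens 2 is d_o2 = 45 - (-4.697) = 49.697 cm.
Lens 2: 1/d_i2 = 1/f_2 - 1/d_o2 = 1/9 - 1/(49.697) = 0.09099 cm^-1, so d_i2 = 10.990 cm.
m_2 = -(10.990)/(49.697) = -0.2211.
Overall magnification: m = m_1 m_2 = -0.0989.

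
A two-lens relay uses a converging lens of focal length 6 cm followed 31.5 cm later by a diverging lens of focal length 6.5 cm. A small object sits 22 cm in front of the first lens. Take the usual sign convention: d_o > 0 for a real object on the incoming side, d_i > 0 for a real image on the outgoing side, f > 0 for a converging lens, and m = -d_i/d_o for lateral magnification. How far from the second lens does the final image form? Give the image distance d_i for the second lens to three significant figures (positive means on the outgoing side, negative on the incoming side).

-5.08 cm

Lens 1: 1/d_i1 = 1/f_1 - 1/d_o1 = 1/6 - 1/22 = 0.12121 cm^-1, so d_i1 = 8.250 cm.
Object distance for lens 2: d_o2 = 31.5 - 8.250 = 23.250 cm.
Lens 2: 1/d_i2 = 1/f_2 - 1/d_o2 = 1/(-6.5) - 1/(23.250) = -0.19686 cm^-1, so d_i2 = -5.080 cm.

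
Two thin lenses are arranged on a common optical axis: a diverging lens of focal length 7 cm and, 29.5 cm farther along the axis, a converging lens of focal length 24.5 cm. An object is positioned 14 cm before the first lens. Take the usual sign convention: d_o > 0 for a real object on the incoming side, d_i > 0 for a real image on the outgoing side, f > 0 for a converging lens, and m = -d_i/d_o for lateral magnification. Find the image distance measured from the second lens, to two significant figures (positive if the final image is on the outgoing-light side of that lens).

First lens: d_i1 = 1/(1/(-7) - 1/14) = -4.667 cm.
The intermediate image is virtual, 4.667 cm to the left of lens 1, so d_o2 = L - d_i1 = 29.5 - (-4.667) = 34.167 cm.
Second lens: d_i2 = 1/(1/24.5 - 1/(34.167)) = 86.595 cm.

87 cm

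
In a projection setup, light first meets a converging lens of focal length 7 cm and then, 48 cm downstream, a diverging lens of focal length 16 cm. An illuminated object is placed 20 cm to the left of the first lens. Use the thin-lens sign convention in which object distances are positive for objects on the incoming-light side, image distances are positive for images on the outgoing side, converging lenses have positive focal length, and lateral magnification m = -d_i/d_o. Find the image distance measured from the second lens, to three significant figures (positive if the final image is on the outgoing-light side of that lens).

First lens: d_i1 = 1/(1/7 - 1/20) = 10.769 cm.
The intermediate image is 10.769 cm to the right of lens 1, so d_o2 = L - d_i1 = 48 - 10.769 = 37.231 cm.
Second lens: d_i2 = 1/(1/(-16) - 1/(37.231)) = -11.191 cm.

-11.2 cm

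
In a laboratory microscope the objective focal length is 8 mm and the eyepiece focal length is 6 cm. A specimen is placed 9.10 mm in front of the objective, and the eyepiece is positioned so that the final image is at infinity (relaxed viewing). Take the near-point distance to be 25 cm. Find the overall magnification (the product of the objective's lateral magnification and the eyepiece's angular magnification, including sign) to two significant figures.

-30

Convert to cm: f_obj = 8 mm = 0.8 cm; d_o = 9.10 mm = 0.91 cm.
Objective: 1/d_i = 1/f_obj - 1/d_o = 1/0.8 - 1/0.91 = 0.15110 cm^-1, so d_i = 6.618 cm.
m_obj = -d_i/d_o = -6.618/0.91 = -7.273.
Eyepiece angular magnification (image at infinity): M_eye = D/f_e = 25/6 = 4.167.
Overall M = m_obj x M_eye = (-7.273)(4.167) = -30.30.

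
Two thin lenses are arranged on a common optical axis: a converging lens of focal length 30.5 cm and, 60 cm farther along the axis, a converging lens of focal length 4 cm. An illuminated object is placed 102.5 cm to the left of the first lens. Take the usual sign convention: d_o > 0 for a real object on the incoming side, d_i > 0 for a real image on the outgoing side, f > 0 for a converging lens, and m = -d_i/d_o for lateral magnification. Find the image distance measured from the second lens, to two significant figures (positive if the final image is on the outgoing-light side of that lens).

First lens: d_i1 = 1/(1/30.5 - 1/102.5) = 43.420 cm.
Object distance for lens 2: d_o2 = 60 - 43.420 = 16.580 cm.
Second lens: d_i2 = 1/(1/4 - 1/(16.580)) = 5.272 cm.

5.3 cm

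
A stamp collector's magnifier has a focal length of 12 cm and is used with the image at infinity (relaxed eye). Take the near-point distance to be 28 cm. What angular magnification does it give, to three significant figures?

2.33

M = D/f = 28/12 = 2.333.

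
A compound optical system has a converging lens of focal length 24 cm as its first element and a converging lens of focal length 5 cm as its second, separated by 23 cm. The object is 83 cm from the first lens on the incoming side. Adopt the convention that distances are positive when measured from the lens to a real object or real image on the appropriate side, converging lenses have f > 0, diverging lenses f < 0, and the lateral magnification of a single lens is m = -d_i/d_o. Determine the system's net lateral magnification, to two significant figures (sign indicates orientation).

-0.13

Applying the thin-lens equation to the first lens, 1/24 = 1/83 + 1/d_i1, which gives d_i1 = 33.763 cm.
Its lateral magnification is m_1 = -d_i1/d_o1 = -(33.763)/83 = -0.4068.
This image would form 33.763 cm past lens 1, i.e. 10.763 cm beyond lens 2, so it is a virtual object for lens 2: d_o2 = 23 - 33.763 = -10.763 cm.
Applying the thin-lens equation again with f_2 = 5 cm and d_o2 = -10.763 cm gives d_i2 = 3.414 cm.
m_2 = -(3.414)/(-10.763) = 0.3172.
Overall magnification: m = m_1 m_2 = -0.1290.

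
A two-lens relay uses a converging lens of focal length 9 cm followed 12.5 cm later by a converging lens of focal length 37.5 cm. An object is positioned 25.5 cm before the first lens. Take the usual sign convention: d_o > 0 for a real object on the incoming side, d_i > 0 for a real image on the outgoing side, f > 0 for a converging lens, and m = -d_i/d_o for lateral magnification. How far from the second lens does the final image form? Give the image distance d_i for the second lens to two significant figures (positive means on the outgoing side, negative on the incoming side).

1.4 cm

Applying the thin-lens equation to the first lens, 1/9 = 1/25.5 + 1/d_i1, which gives d_i1 = 13.909 cm.
Since 13.909 cm > 12.5 cm, the first image lies past the second lens and serves as a virtual object: d_o2 = L - d_i1 = -1.409 cm.
Applying the thin-lens equation again with f_2 = 37.5 cm and d_o2 = -1.409 cm gives d_i2 = 1.358 cm.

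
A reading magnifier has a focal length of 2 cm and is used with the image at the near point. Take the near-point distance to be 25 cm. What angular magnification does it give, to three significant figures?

M = 1 + D/f = 1 + 25/2 = 13.500.

13.5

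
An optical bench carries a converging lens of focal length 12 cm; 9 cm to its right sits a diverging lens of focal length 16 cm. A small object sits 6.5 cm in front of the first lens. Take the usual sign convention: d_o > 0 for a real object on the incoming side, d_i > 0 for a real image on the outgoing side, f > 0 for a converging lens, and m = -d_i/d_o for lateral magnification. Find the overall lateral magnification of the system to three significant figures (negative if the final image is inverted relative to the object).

First lens: d_i1 = 1/(1/12 - 1/6.5) = -14.182 cm.
m_1 = -(-14.182)/6.5 = 2.1818.
With d_i1 < 0 the first image is virtual and lies on the object side; the object distance for lens 2 is d_o2 = 9 - (-14.182) = 23.182 cm.
Second lens: d_i2 = 1/(1/(-16) - 1/(23.182)) = -9.466 cm.
m_2 = -(-9.466)/(23.182) = 0.4084.
The system's lateral magnification is m_1 m_2 = (2.1818)(0.4084) = 0.8910.

0.891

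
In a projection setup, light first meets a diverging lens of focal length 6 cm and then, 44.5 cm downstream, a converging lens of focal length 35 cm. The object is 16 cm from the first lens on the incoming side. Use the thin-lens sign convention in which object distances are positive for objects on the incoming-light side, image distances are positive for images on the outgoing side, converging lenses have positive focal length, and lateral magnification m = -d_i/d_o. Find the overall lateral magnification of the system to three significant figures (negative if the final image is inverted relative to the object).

-0.689

Lens 1: 1/d_i1 = 1/f_1 - 1/d_o1 = 1/(-6) - 1/16 = -0.22917 cm^-1, so d_i1 = -4.364 cm.
m_1 = -(-4.364)/16 = 0.2727.
The intermediate image is virtual, 4.364 cm to the left of lens 1, so d_o2 = L - d_i1 = 44.5 - (-4.364) = 48.864 cm.
Lens 2: 1/d_i2 = 1/f_2 - 1/d_o2 = 1/35 - 1/(48.864) = 0.00811 cm^-1, so d_i2 = 123.361 cm.
m_2 = -(123.361)/(48.864) = -2.5246.
Total m = m_1 x m_2 = (0.2727)(-2.5246) = -0.6885.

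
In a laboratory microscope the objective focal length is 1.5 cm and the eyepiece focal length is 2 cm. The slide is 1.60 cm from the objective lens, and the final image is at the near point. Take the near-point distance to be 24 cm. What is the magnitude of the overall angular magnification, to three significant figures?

Objective: 1/d_i = 1/f_obj - 1/d_o = 1/1.5 - 1/1.60 = 0.04167 cm^-1, so d_i = 24.000 cm.
m_obj = -d_i/d_o = -24.000/1.60 = -15.000.
Eyepiece angular magnification (image at near point): M_eye = 1 + D/f_e = 1 + 24/2 = 13.000.
Overall M = m_obj x M_eye = (-15.000)(13.000) = -195.00.
|M| = 195.00.

195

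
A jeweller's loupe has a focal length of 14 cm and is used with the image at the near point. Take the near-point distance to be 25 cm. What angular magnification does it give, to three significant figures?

2.79

M = 1 + D/f = 1 + 25/14 = 2.786.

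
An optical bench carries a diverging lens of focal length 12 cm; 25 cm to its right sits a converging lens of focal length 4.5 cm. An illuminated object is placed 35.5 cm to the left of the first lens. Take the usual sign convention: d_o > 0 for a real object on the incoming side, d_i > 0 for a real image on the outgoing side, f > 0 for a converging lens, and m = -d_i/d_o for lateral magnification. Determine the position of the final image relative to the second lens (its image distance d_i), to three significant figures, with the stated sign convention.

First lens: d_i1 = 1/(1/(-12) - 1/35.5) = -8.968 cm.
The intermediate image is virtual, 8.968 cm to the left of lens 1, so d_o2 = L - d_i1 = 25 - (-8.968) = 33.968 cm.
Second lens: d_i2 = 1/(1/4.5 - 1/(33.968)) = 5.187 cm.

5.19 cm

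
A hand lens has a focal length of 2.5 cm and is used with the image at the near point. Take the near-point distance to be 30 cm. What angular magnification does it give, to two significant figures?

13

M = 1 + D/f = 1 + 30/2.5 = 13.000.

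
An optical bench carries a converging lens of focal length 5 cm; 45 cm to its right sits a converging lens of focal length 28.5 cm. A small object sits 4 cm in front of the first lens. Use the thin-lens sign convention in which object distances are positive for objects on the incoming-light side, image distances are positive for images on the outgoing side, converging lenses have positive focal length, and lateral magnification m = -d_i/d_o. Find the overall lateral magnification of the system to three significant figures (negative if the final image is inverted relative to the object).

Applying the thin-lens equation to the first lens, 1/5 = 1/4 + 1/d_i1, which gives d_i1 = -20.000 cm.
Its lateral magnification is m_1 = -d_i1/d_o1 = -(-20.000)/4 = 5.0000.
The intermediate image is virtual, 20.000 cm to the left of lens 1, so d_o2 = L - d_i1 = 45 - (-20.000) = 65.000 cm.
Applying the thin-lens equation again with f_2 = 28.5 cm and d_o2 = 65.000 cm gives d_i2 = 50.753 cm.
m_2 = -(50.753)/(65.000) = -0.7808.
The system's lateral magnification is m_1 m_2 = (5.0000)(-0.7808) = -3.9041.

-3.90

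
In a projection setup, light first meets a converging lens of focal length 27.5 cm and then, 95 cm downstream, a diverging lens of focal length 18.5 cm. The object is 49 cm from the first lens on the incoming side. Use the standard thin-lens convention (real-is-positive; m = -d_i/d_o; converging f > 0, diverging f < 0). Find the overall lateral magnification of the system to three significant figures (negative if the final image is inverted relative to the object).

Applying the thin-lens equation to the first lens, 1/27.5 = 1/49 + 1/d_i1, which gives d_i1 = 62.674 cm.
Its lateral magnification is m_1 = -d_i1/d_o1 = -(62.674)/49 = -1.2791.
Object distance for lens 2: d_o2 = 95 - 62.674 = 32.326 cm.
Applying the thin-lens equation again with f_2 = -18.5 cm and d_o2 = 32.326 cm gives d_i2 = -11.766 cm.
m_2 = -(-11.766)/(32.326) = 0.3640.
Total m = m_1 x m_2 = (-1.2791)(0.3640) = -0.4656.

-0.466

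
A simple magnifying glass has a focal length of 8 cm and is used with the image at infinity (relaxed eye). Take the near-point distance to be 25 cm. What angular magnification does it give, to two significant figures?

M = D/f = 25/8 = 3.125.

3.1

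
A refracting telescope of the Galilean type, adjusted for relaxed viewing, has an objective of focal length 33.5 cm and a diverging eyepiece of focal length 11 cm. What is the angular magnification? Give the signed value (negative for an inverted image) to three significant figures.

3.05

M = -f_obj/f_eye = -33.5/(-11) = 3.045.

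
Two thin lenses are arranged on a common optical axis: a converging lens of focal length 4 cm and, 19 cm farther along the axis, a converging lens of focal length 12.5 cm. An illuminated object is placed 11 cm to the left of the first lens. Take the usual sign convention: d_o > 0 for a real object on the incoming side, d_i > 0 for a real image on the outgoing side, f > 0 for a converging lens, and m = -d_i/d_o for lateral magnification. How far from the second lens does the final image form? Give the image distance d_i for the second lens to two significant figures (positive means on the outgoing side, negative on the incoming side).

740 cm

First lens: d_i1 = 1/(1/4 - 1/11) = 6.286 cm.
That image sits 12.714 cm in front of the second lens, so d_o2 = 12.714 cm.
Second lens: d_i2 = 1/(1/12.5 - 1/(12.714)) = 741.667 cm.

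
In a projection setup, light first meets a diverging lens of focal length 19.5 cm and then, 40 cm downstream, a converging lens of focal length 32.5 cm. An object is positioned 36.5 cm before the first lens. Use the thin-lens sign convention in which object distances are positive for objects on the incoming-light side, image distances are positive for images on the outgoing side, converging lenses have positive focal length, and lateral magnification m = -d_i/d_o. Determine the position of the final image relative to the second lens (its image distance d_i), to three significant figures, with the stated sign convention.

First lens: d_i1 = 1/(1/(-19.5) - 1/36.5) = -12.710 cm.
The intermediate image is virtual, 12.710 cm to the left of lens 1, so d_o2 = L - d_i1 = 40 - (-12.710) = 52.710 cm.
Second lens: d_i2 = 1/(1/32.5 - 1/(52.710)) = 84.764 cm.

84.8 cm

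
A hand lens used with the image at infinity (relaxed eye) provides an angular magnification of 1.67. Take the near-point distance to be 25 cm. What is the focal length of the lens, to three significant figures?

For the image at infinity, M = D/f.
f = D/M = 25/1.67 = 14.970 cm.

15.0 cm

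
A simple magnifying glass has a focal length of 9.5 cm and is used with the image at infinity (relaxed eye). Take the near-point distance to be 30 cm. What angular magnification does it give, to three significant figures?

3.16

M = D/f = 30/9.5 = 3.158.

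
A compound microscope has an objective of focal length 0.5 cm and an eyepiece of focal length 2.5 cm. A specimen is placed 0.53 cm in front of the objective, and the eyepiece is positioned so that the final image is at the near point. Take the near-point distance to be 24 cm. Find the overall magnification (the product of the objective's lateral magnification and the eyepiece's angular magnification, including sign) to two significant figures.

-180

Objective: 1/d_i = 1/f_obj - 1/d_o = 1/0.5 - 1/0.53 = 0.11321 cm^-1, so d_i = 8.833 cm.
m_obj = -d_i/d_o = -8.833/0.53 = -16.667.
Eyepiece angular magnification (image at near point): M_eye = 1 + D/f_e = 1 + 24/2.5 = 10.600.
Overall M = m_obj x M_eye = (-16.667)(10.600) = -176.67.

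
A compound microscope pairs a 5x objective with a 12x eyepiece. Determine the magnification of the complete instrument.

60

The overall magnification of a compound microscope is the product of the objective and eyepiece magnifications:
M = M_obj x M_eye = 5 x 12 = 60.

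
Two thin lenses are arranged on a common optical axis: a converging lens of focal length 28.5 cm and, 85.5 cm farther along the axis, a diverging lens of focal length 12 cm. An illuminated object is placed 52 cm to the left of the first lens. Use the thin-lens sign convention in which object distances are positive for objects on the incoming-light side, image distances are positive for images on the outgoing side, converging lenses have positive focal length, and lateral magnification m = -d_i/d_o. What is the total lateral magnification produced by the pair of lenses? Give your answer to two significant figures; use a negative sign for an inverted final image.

Lens 1: 1/d_i1 = 1/f_1 - 1/d_o1 = 1/28.5 - 1/52 = 0.01586 cm^-1, so d_i1 = 63.064 cm.
m_1 = -(63.064)/52 = -1.2128.
That image sits 22.436 cm in front of the second lens, so d_o2 = 22.436 cm.
Lens 2: 1/d_i2 = 1/f_2 - 1/d_o2 = 1/(-12) - 1/(22.436) = -0.12790 cm^-1, so d_i2 = -7.818 cm.
m_2 = -(-7.818)/(22.436) = 0.3485.
Overall magnification: m = m_1 m_2 = -0.4226.

-0.42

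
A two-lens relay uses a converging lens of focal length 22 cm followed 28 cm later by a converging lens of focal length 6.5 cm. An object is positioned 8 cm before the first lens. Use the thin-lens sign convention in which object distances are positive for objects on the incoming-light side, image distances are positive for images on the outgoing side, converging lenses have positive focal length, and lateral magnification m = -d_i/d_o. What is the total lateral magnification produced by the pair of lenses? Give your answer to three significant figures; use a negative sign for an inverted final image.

Applying the thin-lens equation to the first lens, 1/22 = 1/8 + 1/d_i1, which gives d_i1 = -12.571 cm.
Its lateral magnification is m_1 = -d_i1/d_o1 = -(-12.571)/8 = 1.5714.
The intermediate image is virtual, 12.571 cm to the left of lens 1, so d_o2 = L - d_i1 = 28 - (-12.571) = 40.571 cm.
Applying the thin-lens equation again with f_2 = 6.5 cm and d_o2 = 40.571 cm gives d_i2 = 7.740 cm.
m_2 = -(7.740)/(40.571) = -0.1908.
Overall magnification: m = m_1 m_2 = -0.2998.

-0.300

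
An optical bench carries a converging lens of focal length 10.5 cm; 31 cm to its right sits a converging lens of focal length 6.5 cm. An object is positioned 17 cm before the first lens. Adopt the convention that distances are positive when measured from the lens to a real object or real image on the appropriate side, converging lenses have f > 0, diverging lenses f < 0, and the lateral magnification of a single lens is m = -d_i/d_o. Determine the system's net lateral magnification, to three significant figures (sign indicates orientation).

Applying the thin-lens equation to the first lens, 1/10.5 = 1/17 + 1/d_i1, which gives d_i1 = 27.462 cm.
Its lateral magnification is m_1 = -d_i1/d_o1 = -(27.462)/17 = -1.6154.
The intermediate image is 27.462 cm to the right of lens 1, so d_o2 = L - d_i1 = 31 - 27.462 = 3.538 cm.
Applying the thin-lens equation again with f_2 = 6.5 cm and d_o2 = 3.538 cm gives d_i2 = -7.766 cm.
m_2 = -(-7.766)/(3.538) = 2.1948.
Total m = m_1 x m_2 = (-1.6154)(2.1948) = -3.5455.

-3.55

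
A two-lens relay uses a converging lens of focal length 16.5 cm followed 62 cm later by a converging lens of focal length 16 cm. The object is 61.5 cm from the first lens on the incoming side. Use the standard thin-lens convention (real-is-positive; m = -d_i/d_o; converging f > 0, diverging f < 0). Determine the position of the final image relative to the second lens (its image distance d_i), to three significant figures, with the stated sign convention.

Applying the thin-lens equation to the first lens, 1/16.5 = 1/61.5 + 1/d_i1, which gives d_i1 = 22.550 cm.
The intermediate image is 22.550 cm to the right of lens 1, so d_o2 = L - d_i1 = 62 - 22.550 = 39.450 cm.
Applying the thin-lens equation again with f_2 = 16 cm and d_o2 = 39.450 cm gives d_i2 = 26.917 cm.

26.9 cm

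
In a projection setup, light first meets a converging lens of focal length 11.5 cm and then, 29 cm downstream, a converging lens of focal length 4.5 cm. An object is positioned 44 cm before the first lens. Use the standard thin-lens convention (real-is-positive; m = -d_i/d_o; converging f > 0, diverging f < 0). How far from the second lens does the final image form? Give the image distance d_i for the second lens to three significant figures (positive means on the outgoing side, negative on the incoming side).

Applying the thin-lens equation to the first lens, 1/11.5 = 1/44 + 1/d_i1, which gives d_i1 = 15.569 cm.
The intermediate image is 15.569 cm to the right of lens 1, so d_o2 = L - d_i1 = 29 - 15.569 = 13.431 cm.
Applying the thin-lens equation again with f_2 = 4.5 cm and d_o2 = 13.431 cm gives d_i2 = 6.767 cm.

6.77 cm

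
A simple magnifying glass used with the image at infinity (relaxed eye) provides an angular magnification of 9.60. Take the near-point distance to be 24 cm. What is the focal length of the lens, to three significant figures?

For the image at infinity, M = D/f.
f = D/M = 24/9.6 = 2.500 cm.

2.50 cm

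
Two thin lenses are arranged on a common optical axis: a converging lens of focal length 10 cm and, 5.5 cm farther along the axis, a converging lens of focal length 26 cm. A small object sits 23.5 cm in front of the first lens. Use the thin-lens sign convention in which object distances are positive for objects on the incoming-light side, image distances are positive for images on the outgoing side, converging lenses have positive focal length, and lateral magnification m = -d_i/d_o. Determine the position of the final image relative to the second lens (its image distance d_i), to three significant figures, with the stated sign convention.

8.17 cm

First lens: d_i1 = 1/(1/10 - 1/23.5) = 17.407 cm.
This image would form 17.407 cm past lens 1, i.e. 11.907 cm beyond lens 2, so it is a virtual object for lens 2: d_o2 = 5.5 - 17.407 = -11.907 cm.
Second lens: d_i2 = 1/(1/26 - 1/(-11.907)) = 8.167 cm.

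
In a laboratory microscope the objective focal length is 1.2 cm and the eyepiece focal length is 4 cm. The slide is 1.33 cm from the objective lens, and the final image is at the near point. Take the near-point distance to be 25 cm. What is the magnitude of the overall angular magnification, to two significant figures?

67

Objective: 1/d_i = 1/f_obj - 1/d_o = 1/1.2 - 1/1.33 = 0.08145 cm^-1, so d_i = 12.277 cm.
m_obj = -d_i/d_o = -12.277/1.33 = -9.231.
Eyepiece angular magnification (image at near point): M_eye = 1 + D/f_e = 1 + 25/4 = 7.250.
Overall M = m_obj x M_eye = (-9.231)(7.250) = -66.92.
|M| = 66.92.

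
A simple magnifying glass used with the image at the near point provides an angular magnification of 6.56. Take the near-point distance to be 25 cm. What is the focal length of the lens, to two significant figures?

For the image at the near point, M = 1 + D/f.
f = D/(M - 1) = 25/(6.56 - 1) = 4.496 cm.

4.5 cm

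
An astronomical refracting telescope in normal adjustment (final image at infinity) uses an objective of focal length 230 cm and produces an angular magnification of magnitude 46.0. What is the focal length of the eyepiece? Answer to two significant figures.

|M| = f_obj/f_eye, so f_eye = f_obj/|M| = 230/46.0 = 5.000 cm.

5.0 cm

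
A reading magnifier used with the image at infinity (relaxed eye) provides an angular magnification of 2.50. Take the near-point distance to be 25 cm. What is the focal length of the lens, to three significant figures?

10.0 cm

For the image at infinity, M = D/f.
f = D/M = 25/2.5 = 10.000 cm.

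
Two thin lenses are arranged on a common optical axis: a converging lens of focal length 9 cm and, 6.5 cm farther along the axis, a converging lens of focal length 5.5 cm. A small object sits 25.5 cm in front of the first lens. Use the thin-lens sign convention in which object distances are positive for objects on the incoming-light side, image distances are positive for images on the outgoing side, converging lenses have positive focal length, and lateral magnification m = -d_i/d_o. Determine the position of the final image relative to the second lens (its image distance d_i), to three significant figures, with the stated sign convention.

Lens 1: 1/d_i1 = 1/f_1 - 1/d_o1 = 1/9 - 1/25.5 = 0.07190 cm^-1, so d_i1 = 13.909 cm.
Since 13.909 cm > 6.5 cm, the first image lies past the second lens and serves as a virtual object: d_o2 = L - d_i1 = -7.409 cm.
Lens 2: 1/d_i2 = 1/f_2 - 1/d_o2 = 1/5.5 - 1/(-7.409) = 0.31679 cm^-1, so d_i2 = 3.157 cm.

3.16 cm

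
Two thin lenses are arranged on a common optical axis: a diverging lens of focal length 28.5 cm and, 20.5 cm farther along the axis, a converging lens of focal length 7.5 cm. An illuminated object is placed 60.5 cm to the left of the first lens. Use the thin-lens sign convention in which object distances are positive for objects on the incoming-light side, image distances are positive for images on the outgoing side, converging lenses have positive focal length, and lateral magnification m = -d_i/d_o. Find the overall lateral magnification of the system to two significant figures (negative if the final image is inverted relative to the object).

-0.074

Lens 1: 1/d_i1 = 1/f_1 - 1/d_o1 = 1/(-28.5) - 1/60.5 = -0.05162 cm^-1, so d_i1 = -19.374 cm.
m_1 = -(-19.374)/60.5 = 0.3202.
With d_i1 < 0 the first image is virtual and lies on the object side; the object distance for lens 2 is d_o2 = 20.5 - (-19.374) = 39.874 cm.
Lens 2: 1/d_i2 = 1/f_2 - 1/d_o2 = 1/7.5 - 1/(39.874) = 0.10825 cm^-1, so d_i2 = 9.238 cm.
m_2 = -(9.238)/(39.874) = -0.2317.
Overall magnification: m = m_1 m_2 = -0.0742.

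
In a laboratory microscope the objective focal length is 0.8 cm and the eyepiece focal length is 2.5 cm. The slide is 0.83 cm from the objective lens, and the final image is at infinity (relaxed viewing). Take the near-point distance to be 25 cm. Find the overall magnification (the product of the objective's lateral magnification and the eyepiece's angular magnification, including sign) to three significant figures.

-267

Objective: 1/d_i = 1/f_obj - 1/d_o = 1/0.8 - 1/0.83 = 0.04518 cm^-1, so d_i = 22.133 cm.
m_obj = -d_i/d_o = -22.133/0.83 = -26.667.
Eyepiece angular magnification (image at infinity): M_eye = D/f_e = 25/2.5 = 10.000.
Overall M = m_obj x M_eye = (-26.667)(10.000) = -266.67.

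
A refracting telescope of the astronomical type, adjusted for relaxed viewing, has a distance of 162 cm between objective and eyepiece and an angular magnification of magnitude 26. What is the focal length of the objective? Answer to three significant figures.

In normal adjustment the tube length equals f_obj + f_eye and |M| = f_obj/f_eye.
So f_obj = 26 f_eye and 26 f_eye + f_eye = 162 cm, giving f_eye = 162/27 = 6.000 cm and f_obj = 156.000 cm.

156 cm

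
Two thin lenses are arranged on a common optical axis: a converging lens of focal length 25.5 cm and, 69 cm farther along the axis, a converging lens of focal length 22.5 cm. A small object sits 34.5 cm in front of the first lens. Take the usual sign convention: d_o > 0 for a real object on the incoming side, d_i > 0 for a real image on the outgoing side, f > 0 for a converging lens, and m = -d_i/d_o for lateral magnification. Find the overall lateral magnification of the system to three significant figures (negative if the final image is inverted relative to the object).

Applying the thin-lens equation to the first lens, 1/25.5 = 1/34.5 + 1/d_i1, which gives d_i1 = 97.750 cm.
Its lateral magnification is m_1 = -d_i1/d_o1 = -(97.750)/34.5 = -2.8333.
This image would form 97.750 cm past lens 1, i.e. 28.750 cm beyond lens 2, so it is a virtual object for lens 2: d_o2 = 69 - 97.750 = -28.750 cm.
Applying the thin-lens equation again with f_2 = 22.5 cm and d_o2 = -28.750 cm gives d_i2 = 12.622 cm.
m_2 = -(12.622)/(-28.750) = 0.4390.
The system's lateral magnification is m_1 m_2 = (-2.8333)(0.4390) = -1.2439.

-1.24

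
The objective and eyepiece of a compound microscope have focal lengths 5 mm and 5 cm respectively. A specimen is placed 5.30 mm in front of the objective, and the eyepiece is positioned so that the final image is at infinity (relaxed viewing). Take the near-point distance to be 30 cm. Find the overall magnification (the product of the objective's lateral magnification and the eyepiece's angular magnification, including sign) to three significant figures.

-100

Convert to cm: f_obj = 5 mm = 0.5 cm; d_o = 5.30 mm = 0.53 cm.
Objective: 1/d_i = 1/f_obj - 1/d_o = 1/0.5 - 1/0.53 = 0.11321 cm^-1, so d_i = 8.833 cm.
m_obj = -d_i/d_o = -8.833/0.53 = -16.667.
Eyepiece angular magnification (image at infinity): M_eye = D/f_e = 30/5 = 6.000.
Overall M = m_obj x M_eye = (-16.667)(6.000) = -100.00.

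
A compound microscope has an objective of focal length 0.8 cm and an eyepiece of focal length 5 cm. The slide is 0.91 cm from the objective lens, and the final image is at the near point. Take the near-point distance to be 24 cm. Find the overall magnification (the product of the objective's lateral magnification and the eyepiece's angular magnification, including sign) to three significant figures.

Objective: 1/d_i = 1/f_obj - 1/d_o = 1/0.8 - 1/0.91 = 0.15110 cm^-1, so d_i = 6.618 cm.
m_obj = -d_i/d_o = -6.618/0.91 = -7.273.
Eyepiece angular magnification (image at near point): M_eye = 1 + D/f_e = 1 + 24/5 = 5.800.
Overall M = m_obj x M_eye = (-7.273)(5.800) = -42.18.

-42.2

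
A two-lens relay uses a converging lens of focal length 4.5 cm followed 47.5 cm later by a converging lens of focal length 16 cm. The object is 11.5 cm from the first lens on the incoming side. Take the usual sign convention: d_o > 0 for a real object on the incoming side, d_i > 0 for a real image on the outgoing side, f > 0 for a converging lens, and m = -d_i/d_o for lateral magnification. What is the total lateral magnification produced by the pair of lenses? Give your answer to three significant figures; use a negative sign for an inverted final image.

0.427

Applying the thin-lens equation to the first lens, 1/4.5 = 1/11.5 + 1/d_i1, which gives d_i1 = 7.393 cm.
Its lateral magnification is m_1 = -d_i1/d_o1 = -(7.393)/11.5 = -0.6429.
That image sits 40.107 cm in front of the second lens, so d_o2 = 40.107 cm.
Applying the thin-lens equation again with f_2 = 16 cm and d_o2 = 40.107 cm gives d_i2 = 26.619 cm.
m_2 = -(26.619)/(40.107) = -0.6637.
Overall magnification: m = m_1 m_2 = 0.4267.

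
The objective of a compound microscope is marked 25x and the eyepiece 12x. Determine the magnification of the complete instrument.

300

The overall magnification of a compound microscope is the product of the objective and eyepiece magnifications:
M = M_obj x M_eye = 25 x 12 = 300.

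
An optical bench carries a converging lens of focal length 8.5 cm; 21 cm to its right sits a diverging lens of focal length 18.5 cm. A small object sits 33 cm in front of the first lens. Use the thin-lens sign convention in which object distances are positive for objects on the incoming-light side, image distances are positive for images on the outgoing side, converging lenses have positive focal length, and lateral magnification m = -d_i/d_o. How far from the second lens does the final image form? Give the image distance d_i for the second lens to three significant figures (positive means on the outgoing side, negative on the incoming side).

Lens 1: 1/d_i1 = 1/f_1 - 1/d_o1 = 1/8.5 - 1/33 = 0.08734 cm^-1, so d_i1 = 11.449 cm.
Object distance for lens 2: d_o2 = 21 - 11.449 = 9.551 cm.
Lens 2: 1/d_i2 = 1/f_2 - 1/d_o2 = 1/(-18.5) - 1/(9.551) = -0.15875 cm^-1, so d_i2 = -6.299 cm.

-6.30 cm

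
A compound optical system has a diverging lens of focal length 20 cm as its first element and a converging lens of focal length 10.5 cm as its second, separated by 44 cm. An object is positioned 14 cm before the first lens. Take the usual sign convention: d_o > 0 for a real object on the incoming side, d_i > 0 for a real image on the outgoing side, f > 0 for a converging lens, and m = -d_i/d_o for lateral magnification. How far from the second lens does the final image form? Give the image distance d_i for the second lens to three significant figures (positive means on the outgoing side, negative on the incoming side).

13.1 cm

Applying the thin-lens equation to the first lens, 1/(-20) = 1/14 + 1/d_i1, which gives d_i1 = -8.235 cm.
The intermediate image is virtual, 8.235 cm to the left of lens 1, so d_o2 = L - d_i1 = 44 - (-8.235) = 52.235 cm.
Applying the thin-lens equation again with f_2 = 10.5 cm and d_o2 = 52.235 cm gives d_i2 = 13.142 cm.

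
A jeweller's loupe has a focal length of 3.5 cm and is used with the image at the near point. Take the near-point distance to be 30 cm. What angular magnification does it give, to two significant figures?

9.6

M = 1 + D/f = 1 + 30/3.5 = 9.571.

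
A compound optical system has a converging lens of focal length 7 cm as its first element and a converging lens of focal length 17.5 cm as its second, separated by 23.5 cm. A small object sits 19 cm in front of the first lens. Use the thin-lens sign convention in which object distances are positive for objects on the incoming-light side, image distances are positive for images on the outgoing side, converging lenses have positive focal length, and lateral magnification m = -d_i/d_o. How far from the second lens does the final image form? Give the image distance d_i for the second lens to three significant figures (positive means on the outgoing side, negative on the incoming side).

First lens: d_i1 = 1/(1/7 - 1/19) = 11.083 cm.
That image sits 12.417 cm in front of the second lens, so d_o2 = 12.417 cm.
Second lens: d_i2 = 1/(1/17.5 - 1/(12.417)) = -42.746 cm.

-42.7 cm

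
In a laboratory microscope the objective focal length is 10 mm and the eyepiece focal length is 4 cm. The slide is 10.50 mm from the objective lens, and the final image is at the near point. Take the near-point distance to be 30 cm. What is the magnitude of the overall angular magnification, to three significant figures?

Convert to cm: f_obj = 10 mm = 1 cm; d_o = 10.50 mm = 1.05 cm.
Objective: 1/d_i = 1/f_obj - 1/d_o = 1/1 - 1/1.05 = 0.04762 cm^-1, so d_i = 21.000 cm.
m_obj = -d_i/d_o = -21.000/1.05 = -20.000.
Eyepiece angular magnification (image at near point): M_eye = 1 + D/f_e = 1 + 30/4 = 8.500.
Overall M = m_obj x M_eye = (-20.000)(8.500) = -170.00.
|M| = 170.00.

170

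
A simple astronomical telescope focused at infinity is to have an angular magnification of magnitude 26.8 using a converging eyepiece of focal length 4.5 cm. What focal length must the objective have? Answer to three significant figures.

|M| = f_obj/|f_eye|, so f_obj = |M| x |f_eye| = 26.8 x 4.5 = 120.600 cm.

121 cm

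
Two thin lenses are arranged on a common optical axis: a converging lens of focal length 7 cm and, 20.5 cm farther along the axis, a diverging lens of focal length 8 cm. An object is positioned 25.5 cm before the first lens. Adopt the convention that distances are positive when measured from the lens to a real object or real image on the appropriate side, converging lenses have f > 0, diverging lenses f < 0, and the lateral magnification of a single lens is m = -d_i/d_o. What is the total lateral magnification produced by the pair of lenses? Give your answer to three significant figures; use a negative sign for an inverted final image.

First lens: d_i1 = 1/(1/7 - 1/25.5) = 9.649 cm.
m_1 = -(9.649)/25.5 = -0.3784.
The intermediate image is 9.649 cm to the right of lens 1, so d_o2 = L - d_i1 = 20.5 - 9.649 = 10.851 cm.
Second lens: d_i2 = 1/(1/(-8) - 1/(10.851)) = -4.605 cm.
m_2 = -(-4.605)/(10.851) = 0.4244.
Total m = m_1 x m_2 = (-0.3784)(0.4244) = -0.1606.

-0.161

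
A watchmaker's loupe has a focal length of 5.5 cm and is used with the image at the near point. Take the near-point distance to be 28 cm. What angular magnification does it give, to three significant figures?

6.09

M = 1 + D/f = 1 + 28/5.5 = 6.091.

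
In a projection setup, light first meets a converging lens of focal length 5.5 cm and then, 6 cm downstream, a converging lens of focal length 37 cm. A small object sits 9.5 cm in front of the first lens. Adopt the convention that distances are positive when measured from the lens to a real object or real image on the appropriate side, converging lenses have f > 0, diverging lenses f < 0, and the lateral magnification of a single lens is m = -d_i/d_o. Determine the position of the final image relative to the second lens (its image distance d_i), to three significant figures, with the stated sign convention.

5.93 cm

Applying the thin-lens equation to the first lens, 1/5.5 = 1/9.5 + 1/d_i1, which gives d_i1 = 13.062 cm.
This image would form 13.062 cm past lens 1, i.e. 7.062 cm beyond lens 2, so it is a virtual object for lens 2: d_o2 = 6 - 13.062 = -7.062 cm.
Applying the thin-lens equation again with f_2 = 37 cm and d_o2 = -7.062 cm gives d_i2 = 5.930 cm.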